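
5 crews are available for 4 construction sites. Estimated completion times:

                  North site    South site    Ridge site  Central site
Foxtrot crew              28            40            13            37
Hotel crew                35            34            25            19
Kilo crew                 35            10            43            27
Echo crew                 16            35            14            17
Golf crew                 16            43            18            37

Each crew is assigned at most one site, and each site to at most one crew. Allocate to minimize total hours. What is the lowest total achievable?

Minimum total: 56 hours

Optimal: Golf crew→North site (16 hours), Kilo crew→South site (10 hours), Foxtrot crew→Ridge site (13 hours), Echo crew→Central site (17 hours) — total 16+10+13+17 = 56 hours.
Min-entry greedy (repeatedly take the single cheapest remaining cell) gives 58 hours, worse by 2.
Next-best assignment: Echo crew→North site, Kilo crew→South site, Foxtrot crew→Ridge site, Hotel crew→Central site = 58 hours.
No other one-to-one assignment undercuts 56 hours.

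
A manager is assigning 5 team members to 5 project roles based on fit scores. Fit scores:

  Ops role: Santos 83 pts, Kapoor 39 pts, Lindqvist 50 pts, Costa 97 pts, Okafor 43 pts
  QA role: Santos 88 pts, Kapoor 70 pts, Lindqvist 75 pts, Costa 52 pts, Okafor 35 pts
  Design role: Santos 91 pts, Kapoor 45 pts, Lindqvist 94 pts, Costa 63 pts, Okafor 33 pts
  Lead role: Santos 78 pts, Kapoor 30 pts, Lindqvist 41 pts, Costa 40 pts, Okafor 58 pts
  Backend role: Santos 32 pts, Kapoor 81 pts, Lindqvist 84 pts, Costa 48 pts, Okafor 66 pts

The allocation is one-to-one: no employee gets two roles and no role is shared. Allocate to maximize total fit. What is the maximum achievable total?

Maximum total: 418 pts

Optimal: Santos→QA role (88 pts), Kapoor→Backend role (81 pts), Lindqvist→Design role (94 pts), Costa→Ops role (97 pts), Okafor→Lead role (58 pts) — total 88+81+94+97+58 = 418 pts.
Row-greedy (each employee in turn takes its best remaining role) gives 402 pts, worse by 16.
Swapping Kapoor↔Costa (Kapoor→Ops role 39 pts, Costa→Backend role 48 pts) loses 91.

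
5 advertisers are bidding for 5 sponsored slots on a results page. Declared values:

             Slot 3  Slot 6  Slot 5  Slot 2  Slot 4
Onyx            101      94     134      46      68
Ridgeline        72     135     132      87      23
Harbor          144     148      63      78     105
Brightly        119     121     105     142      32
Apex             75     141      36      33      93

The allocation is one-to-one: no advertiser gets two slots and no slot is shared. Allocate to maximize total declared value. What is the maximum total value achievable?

Maximum total: $648

Optimal: Onyx→Slot 5 ($134), Ridgeline→Slot 6 ($135), Harbor→Slot 3 ($144), Brightly→Slot 2 ($142), Apex→Slot 4 ($93) — total 134+135+144+142+93 = $648.
Max-entry greedy (repeatedly take the single best remaining cell) gives $589, worse by 59.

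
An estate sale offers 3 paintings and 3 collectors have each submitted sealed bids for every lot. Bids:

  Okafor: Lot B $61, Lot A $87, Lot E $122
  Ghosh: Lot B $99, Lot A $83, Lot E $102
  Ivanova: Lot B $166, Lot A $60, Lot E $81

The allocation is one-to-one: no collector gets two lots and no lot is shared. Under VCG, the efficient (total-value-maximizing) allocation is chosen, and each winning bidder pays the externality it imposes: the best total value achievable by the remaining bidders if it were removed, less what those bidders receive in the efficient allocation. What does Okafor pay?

Okafor pays $19.

Efficient allocation: Okafor→Lot E ($122), Ghosh→Lot A ($83), Ivanova→Lot B ($166); total welfare W = $371.
Okafor receives Lot E at value $122, so the others get W − 122 = $249.
Without Okafor: best allocation of the remaining 2 bidders over all 3 lots is Ghosh→Lot E ($102), Ivanova→Lot B ($166), total $268.
VCG payment = (others' best without Okafor) − (others' welfare with Okafor) = 268 − 249 = $19.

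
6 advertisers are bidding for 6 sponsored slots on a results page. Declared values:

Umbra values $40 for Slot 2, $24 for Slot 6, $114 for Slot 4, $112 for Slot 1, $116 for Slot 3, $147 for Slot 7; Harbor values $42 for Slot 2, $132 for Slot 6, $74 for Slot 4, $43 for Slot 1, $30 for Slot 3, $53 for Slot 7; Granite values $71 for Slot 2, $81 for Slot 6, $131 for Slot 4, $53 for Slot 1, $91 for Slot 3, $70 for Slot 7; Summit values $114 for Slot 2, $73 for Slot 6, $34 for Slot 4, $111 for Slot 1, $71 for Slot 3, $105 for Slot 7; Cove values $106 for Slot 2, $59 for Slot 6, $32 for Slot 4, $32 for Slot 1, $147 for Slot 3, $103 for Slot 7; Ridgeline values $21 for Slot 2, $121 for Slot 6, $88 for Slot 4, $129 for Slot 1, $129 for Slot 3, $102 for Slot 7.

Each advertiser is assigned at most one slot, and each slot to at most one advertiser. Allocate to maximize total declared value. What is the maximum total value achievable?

This is a one-to-one assignment (maximum-weight bipartite matching).
Optimal: Umbra→Slot 7 ($147), Harbor→Slot 6 ($132), Granite→Slot 4 ($131), Summit→Slot 2 ($114), Cove→Slot 3 ($147), Ridgeline→Slot 1 ($129) — total 147+132+131+114+147+129 = $800.
Swapping Umbra↔Harbor (Umbra→Slot 6 $24, Harbor→Slot 7 $53) loses 202.

Maximum total: $800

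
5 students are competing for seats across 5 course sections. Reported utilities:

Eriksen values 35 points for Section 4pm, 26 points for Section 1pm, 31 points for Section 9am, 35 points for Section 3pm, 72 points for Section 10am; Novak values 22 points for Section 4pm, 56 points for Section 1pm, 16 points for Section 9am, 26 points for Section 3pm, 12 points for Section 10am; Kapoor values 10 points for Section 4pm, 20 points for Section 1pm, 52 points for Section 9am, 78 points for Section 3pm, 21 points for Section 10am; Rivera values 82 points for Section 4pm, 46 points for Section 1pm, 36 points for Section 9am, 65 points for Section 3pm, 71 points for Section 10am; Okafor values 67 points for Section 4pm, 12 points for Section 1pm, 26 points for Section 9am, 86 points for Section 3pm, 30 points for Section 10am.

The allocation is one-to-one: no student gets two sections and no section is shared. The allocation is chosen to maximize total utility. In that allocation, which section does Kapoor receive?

Optimal: Eriksen→Section 10am (72 points), Novak→Section 1pm (56 points), Kapoor→Section 9am (52 points), Rivera→Section 4pm (82 points), Okafor→Section 3pm (86 points) — total 72+56+52+82+86 = 348 points.
Row-greedy (each student in turn takes its best remaining section) gives 314 points, worse by 34.
No other one-to-one assignment exceeds 348 points.
Kapoor's own top section is Section 3pm (78 points), but forcing Kapoor→Section 3pm and reassigning the rest optimally gives only 314 points — worse by 34.

Kapoor receives Section 9am.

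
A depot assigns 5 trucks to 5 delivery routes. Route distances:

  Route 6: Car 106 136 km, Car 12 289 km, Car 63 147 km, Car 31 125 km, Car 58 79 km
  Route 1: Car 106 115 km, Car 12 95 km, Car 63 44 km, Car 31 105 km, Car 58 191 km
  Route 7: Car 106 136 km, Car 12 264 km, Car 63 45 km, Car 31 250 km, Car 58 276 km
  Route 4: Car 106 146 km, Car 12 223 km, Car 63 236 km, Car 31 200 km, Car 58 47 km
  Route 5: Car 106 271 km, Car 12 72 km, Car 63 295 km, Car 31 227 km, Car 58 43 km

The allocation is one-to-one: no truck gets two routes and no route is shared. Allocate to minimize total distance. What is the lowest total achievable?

Minimum total: 404 km

Optimal: Car 106→Route 1 (115 km), Car 12→Route 5 (72 km), Car 63→Route 7 (45 km), Car 31→Route 6 (125 km), Car 58→Route 4 (47 km) — total 115+72+45+125+47 = 404 km.
Next-best assignment: Car 106→Route 6, Car 12→Route 5, Car 63→Route 7, Car 31→Route 1, Car 58→Route 4 = 405 km.
Swapping Car 58↔Car 106 (Car 58→Route 1 191 km, Car 106→Route 4 146 km) adds 175.
Every other assignment is strictly worse.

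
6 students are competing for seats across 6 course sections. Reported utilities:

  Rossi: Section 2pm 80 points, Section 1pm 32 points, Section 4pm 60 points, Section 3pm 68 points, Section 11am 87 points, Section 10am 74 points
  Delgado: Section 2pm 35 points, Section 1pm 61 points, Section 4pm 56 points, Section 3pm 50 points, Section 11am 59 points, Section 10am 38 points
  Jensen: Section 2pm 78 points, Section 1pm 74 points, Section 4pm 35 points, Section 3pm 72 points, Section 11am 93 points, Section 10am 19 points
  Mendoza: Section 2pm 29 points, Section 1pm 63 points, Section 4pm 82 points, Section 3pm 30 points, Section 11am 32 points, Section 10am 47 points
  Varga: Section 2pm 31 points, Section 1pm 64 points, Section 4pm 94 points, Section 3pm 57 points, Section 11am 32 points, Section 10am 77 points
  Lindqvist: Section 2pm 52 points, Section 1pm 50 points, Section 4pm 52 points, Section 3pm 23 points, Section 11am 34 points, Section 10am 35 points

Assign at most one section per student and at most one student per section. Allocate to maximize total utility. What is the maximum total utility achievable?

Maximum total: 433 points

This is a one-to-one assignment (maximum-weight bipartite matching).
Optimal: Rossi→Section 3pm (68 points), Delgado→Section 1pm (61 points), Jensen→Section 11am (93 points), Mendoza→Section 4pm (82 points), Varga→Section 10am (77 points), Lindqvist→Section 2pm (52 points) — total 68+61+93+82+77+52 = 433 points.
Row-greedy (each student in turn takes its best remaining section) gives 408 points, worse by 25.
Next-best assignment: Rossi→Section 2pm, Delgado→Section 3pm, Jensen→Section 11am, Mendoza→Section 4pm, Varga→Section 10am, Lindqvist→Section 1pm = 432 points.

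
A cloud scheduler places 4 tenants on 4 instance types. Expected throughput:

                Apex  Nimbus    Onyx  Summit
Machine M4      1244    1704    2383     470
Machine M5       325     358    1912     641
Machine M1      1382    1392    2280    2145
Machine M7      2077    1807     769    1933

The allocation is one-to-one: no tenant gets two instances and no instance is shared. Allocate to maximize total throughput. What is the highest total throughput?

This is a one-to-one assignment (maximum-weight bipartite matching).
Optimal: Apex→Machine M7 (2077 ops/s), Nimbus→Machine M4 (1704 ops/s), Onyx→Machine M5 (1912 ops/s), Summit→Machine M1 (2145 ops/s) — total 2077+1704+1912+2145 = 7838 ops/s.
Row-greedy (each tenant in turn takes its best remaining instance) gives 6702 ops/s, worse by 1136.
Next-best assignment: Apex→Machine M4, Nimbus→Machine M7, Onyx→Machine M5, Summit→Machine M1 = 7108 ops/s.

Maximum total: 7838 ops/s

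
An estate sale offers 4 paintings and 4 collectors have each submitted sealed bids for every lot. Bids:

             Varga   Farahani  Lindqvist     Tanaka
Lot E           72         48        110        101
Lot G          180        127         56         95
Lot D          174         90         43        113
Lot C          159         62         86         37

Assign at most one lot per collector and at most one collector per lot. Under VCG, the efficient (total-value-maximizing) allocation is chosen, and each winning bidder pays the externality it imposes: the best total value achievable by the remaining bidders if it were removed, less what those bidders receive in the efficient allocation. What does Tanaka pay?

Efficient allocation: Varga→Lot C ($159), Farahani→Lot G ($127), Lindqvist→Lot E ($110), Tanaka→Lot D ($113); total welfare W = $509.
Tanaka receives Lot D at value $113, so the others get W − 113 = $396.
Without Tanaka: best allocation of the remaining 3 bidders over all 4 lots is Varga→Lot D ($174), Farahani→Lot G ($127), Lindqvist→Lot E ($110), total $411.
VCG payment = (others' best without Tanaka) − (others' welfare with Tanaka) = 411 − 396 = $15.

Tanaka pays $15.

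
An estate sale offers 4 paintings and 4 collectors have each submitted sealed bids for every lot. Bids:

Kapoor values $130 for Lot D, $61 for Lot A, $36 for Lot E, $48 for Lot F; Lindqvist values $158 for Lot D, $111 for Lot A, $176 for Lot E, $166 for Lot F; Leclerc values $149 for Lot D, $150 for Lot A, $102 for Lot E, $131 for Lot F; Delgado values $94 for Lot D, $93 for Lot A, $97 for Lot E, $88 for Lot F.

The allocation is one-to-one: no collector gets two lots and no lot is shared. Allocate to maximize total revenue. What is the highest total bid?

Max total: $544

Optimal: Kapoor→Lot D ($130), Lindqvist→Lot E ($176), Leclerc→Lot A ($150), Delgado→Lot F ($88) — total 130+176+150+88 = $544.
Column-greedy (each lot in turn goes to its best remaining collector) gives $453, worse by 91.
Every other assignment is strictly worse.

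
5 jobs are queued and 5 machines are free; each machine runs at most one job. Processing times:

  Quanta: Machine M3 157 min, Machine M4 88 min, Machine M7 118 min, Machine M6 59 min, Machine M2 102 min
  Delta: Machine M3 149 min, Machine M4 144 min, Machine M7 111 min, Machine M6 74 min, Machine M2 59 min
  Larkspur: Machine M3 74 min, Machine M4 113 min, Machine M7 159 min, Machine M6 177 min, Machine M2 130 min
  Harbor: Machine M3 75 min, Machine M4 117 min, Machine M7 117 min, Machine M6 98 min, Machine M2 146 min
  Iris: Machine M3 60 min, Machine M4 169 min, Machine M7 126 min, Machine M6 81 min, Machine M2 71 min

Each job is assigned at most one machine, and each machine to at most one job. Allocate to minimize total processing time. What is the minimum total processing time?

Min total: 408 min

Optimal: Quanta→Machine M6 (59 min), Delta→Machine M2 (59 min), Larkspur→Machine M4 (113 min), Harbor→Machine M7 (117 min), Iris→Machine M3 (60 min) — total 59+59+113+117+60 = 408 min.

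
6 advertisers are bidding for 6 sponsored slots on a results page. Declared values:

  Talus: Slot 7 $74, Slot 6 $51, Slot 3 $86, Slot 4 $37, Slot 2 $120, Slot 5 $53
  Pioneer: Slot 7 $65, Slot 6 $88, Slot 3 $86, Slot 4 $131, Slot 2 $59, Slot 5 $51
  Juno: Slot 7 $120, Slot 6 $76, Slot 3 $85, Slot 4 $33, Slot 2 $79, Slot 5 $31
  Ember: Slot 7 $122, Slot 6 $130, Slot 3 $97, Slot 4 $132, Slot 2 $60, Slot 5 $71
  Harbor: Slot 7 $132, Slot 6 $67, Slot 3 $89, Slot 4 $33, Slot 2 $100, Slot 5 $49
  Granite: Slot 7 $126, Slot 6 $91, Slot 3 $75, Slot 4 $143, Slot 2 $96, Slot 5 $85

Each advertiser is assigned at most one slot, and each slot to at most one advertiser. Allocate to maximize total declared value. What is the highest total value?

This is a one-to-one assignment (maximum-weight bipartite matching).
Optimal: Talus→Slot 2 ($120), Pioneer→Slot 4 ($131), Juno→Slot 3 ($85), Ember→Slot 6 ($130), Harbor→Slot 7 ($132), Granite→Slot 5 ($85) — total 120+131+85+130+132+85 = $683.
Max-entry greedy (repeatedly take the single best remaining cell) gives $642, worse by 41.
Next-best assignment: Talus→Slot 2, Pioneer→Slot 4, Juno→Slot 7, Ember→Slot 6, Harbor→Slot 3, Granite→Slot 5 = $675.
Swapping Talus↔Granite (Talus→Slot 5 $53, Granite→Slot 2 $96) loses 56.
Every other assignment is strictly worse.

Max total: $683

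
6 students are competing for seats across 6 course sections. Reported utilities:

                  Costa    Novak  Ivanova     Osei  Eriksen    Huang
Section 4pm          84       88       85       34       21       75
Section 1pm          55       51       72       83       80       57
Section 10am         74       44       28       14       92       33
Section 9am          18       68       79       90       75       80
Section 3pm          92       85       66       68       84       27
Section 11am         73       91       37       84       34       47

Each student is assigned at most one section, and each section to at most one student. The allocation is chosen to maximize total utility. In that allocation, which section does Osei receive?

Osei receives Section 1pm.

Optimal: Costa→Section 3pm (92 points), Novak→Section 11am (91 points), Ivanova→Section 4pm (85 points), Osei→Section 1pm (83 points), Eriksen→Section 10am (92 points), Huang→Section 9am (80 points) — total 92+91+85+83+92+80 = 523 points.
Column-greedy (each section in turn goes to its best remaining student) gives 472 points, worse by 51.
Swapping Osei↔Ivanova (Osei→Section 4pm 34 points, Ivanova→Section 1pm 72 points) loses 62.
Osei's own top section is Section 9am (90 points), but forcing Osei→Section 9am and reassigning the rest optimally gives only 512 points — worse by 11.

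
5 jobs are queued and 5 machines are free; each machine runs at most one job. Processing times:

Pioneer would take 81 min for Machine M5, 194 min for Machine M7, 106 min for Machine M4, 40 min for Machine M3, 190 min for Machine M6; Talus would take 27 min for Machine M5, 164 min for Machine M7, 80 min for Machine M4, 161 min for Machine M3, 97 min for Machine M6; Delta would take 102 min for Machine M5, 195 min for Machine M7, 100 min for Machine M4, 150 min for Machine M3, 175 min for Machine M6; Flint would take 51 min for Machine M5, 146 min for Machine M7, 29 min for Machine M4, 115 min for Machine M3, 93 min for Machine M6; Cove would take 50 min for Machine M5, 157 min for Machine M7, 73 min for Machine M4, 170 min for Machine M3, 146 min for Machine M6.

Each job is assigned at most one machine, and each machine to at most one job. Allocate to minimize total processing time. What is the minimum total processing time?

Minimum total: 411 min

This is the linear assignment problem.
Optimal: Pioneer→Machine M3 (40 min), Talus→Machine M6 (97 min), Delta→Machine M7 (195 min), Flint→Machine M4 (29 min), Cove→Machine M5 (50 min) — total 40+97+195+29+50 = 411 min.
Min-entry greedy (repeatedly take the single cheapest remaining cell) gives 437 min, worse by 26.
Checked against all permutations: 411 min is optimal.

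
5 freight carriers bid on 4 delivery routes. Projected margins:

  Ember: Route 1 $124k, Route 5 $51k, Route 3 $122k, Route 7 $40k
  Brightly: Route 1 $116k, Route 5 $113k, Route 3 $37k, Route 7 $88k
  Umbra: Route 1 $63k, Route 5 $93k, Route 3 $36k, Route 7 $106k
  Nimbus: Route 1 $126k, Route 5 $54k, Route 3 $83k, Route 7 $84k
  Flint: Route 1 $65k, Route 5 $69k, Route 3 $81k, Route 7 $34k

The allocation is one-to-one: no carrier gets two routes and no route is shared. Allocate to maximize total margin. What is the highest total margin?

Optimal: Nimbus→Route 1 ($126k), Brightly→Route 5 ($113k), Ember→Route 3 ($122k), Umbra→Route 7 ($106k) — total 126+113+122+106 = $467k.
Row-greedy (each carrier in turn takes its best remaining route) gives $426k, worse by 41.
Every other assignment is strictly worse.

Max total: $467k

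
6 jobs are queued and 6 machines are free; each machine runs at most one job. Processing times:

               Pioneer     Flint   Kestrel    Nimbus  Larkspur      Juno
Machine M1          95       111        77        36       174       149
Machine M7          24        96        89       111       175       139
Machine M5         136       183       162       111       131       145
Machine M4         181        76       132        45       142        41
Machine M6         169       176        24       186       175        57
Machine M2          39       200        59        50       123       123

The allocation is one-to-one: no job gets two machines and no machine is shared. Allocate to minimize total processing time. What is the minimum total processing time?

This is a one-to-one assignment (minimum-cost bipartite matching).
Optimal: Pioneer→Machine M2 (39 min), Flint→Machine M7 (96 min), Kestrel→Machine M6 (24 min), Nimbus→Machine M1 (36 min), Larkspur→Machine M5 (131 min), Juno→Machine M4 (41 min) — total 39+96+24+36+131+41 = 367 min.
Column-greedy (each machine in turn goes to its cheapest remaining job) gives 456 min, worse by 89.
Next-best assignment: Pioneer→Machine M7, Flint→Machine M1, Kestrel→Machine M6, Nimbus→Machine M2, Larkspur→Machine M5, Juno→Machine M4 = 381 min.
Swapping Nimbus↔Flint (Nimbus→Machine M7 111 min, Flint→Machine M1 111 min) adds 90.

Minimum total: 367 min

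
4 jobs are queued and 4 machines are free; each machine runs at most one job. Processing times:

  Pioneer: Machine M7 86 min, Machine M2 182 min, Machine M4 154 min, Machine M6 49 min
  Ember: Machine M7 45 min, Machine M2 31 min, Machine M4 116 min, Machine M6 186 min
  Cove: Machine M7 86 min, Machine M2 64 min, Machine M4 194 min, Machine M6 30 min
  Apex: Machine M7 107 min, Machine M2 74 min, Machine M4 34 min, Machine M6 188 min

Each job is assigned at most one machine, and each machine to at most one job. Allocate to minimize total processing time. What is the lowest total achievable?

Optimal: Pioneer→Machine M7 (86 min), Ember→Machine M2 (31 min), Cove→Machine M6 (30 min), Apex→Machine M4 (34 min) — total 86+31+30+34 = 181 min.
Row-greedy (each job in turn takes its cheapest remaining machine) gives 200 min, worse by 19.

Minimum total: 181 min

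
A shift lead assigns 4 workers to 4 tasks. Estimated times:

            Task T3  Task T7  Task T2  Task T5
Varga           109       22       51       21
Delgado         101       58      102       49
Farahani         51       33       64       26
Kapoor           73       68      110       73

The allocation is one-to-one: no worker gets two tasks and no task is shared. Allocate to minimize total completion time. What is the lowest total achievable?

Optimal: Varga→Task T2 (51 min), Delgado→Task T5 (49 min), Farahani→Task T7 (33 min), Kapoor→Task T3 (73 min) — total 51+49+33+73 = 206 min.
Column-greedy (each task in turn goes to its cheapest remaining worker) gives 248 min, worse by 42.
Swapping Farahani↔Kapoor (Farahani→Task T3 51 min, Kapoor→Task T7 68 min) adds 13.

Min total: 206 min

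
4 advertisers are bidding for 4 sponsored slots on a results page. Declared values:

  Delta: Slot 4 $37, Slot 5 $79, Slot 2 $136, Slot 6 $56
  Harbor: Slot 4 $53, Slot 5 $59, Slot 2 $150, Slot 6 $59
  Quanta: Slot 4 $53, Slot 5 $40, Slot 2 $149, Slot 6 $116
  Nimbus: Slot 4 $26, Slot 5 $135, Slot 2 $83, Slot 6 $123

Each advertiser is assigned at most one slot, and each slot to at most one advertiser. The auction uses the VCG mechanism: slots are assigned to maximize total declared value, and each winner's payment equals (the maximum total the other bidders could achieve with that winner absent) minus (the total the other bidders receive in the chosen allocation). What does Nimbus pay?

Nimbus pays $40.

Efficient allocation: Delta→Slot 2 ($136), Harbor→Slot 4 ($53), Quanta→Slot 6 ($116), Nimbus→Slot 5 ($135); total welfare W = $440.
Nimbus receives Slot 5 at value $135, so the others get W − 135 = $305.
Without Nimbus: best allocation of the remaining 3 bidders over all 4 slots is Delta→Slot 5 ($79), Harbor→Slot 2 ($150), Quanta→Slot 6 ($116), total $345.
VCG payment = (others' best without Nimbus) − (others' welfare with Nimbus) = 345 − 305 = $40.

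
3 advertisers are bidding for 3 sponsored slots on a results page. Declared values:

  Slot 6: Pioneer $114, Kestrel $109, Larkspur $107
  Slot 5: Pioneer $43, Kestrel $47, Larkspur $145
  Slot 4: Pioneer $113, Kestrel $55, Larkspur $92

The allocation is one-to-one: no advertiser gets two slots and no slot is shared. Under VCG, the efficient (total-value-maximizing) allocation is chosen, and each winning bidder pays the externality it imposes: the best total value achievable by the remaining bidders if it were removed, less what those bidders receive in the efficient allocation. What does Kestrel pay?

Efficient allocation: Pioneer→Slot 4 ($113), Kestrel→Slot 6 ($109), Larkspur→Slot 5 ($145); total welfare W = $367.
Kestrel receives Slot 6 at value $109, so the others get W − 109 = $258.
Without Kestrel: best allocation of the remaining 2 bidders over all 3 slots is Pioneer→Slot 6 ($114), Larkspur→Slot 5 ($145), total $259.
VCG payment = (others' best without Kestrel) − (others' welfare with Kestrel) = 259 − 258 = $1.

Kestrel pays $1.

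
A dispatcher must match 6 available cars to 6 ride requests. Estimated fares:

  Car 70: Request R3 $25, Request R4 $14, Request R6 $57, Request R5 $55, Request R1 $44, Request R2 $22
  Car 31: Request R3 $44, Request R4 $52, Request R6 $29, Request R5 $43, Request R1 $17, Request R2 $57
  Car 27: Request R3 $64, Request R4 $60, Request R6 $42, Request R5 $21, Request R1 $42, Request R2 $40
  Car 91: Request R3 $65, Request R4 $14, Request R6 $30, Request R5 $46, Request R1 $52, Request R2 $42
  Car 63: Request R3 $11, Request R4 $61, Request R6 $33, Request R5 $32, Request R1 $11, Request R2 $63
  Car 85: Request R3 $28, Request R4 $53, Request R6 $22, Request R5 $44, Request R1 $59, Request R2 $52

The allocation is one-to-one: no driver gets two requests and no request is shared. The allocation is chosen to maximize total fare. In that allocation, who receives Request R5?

This is the linear assignment problem.
Optimal: Car 70→Request R6 ($57), Car 31→Request R5 ($43), Car 27→Request R4 ($60), Car 91→Request R3 ($65), Car 63→Request R2 ($63), Car 85→Request R1 ($59) — total 57+43+60+65+63+59 = $347.
Row-greedy (each driver in turn takes its best remaining request) gives $335, worse by 12.
Car 31's own top request is Request R2 ($57), but forcing Car 31→Request R2 and reassigning the rest optimally gives only $344 — worse by 3.

Car 31 receives Request R5.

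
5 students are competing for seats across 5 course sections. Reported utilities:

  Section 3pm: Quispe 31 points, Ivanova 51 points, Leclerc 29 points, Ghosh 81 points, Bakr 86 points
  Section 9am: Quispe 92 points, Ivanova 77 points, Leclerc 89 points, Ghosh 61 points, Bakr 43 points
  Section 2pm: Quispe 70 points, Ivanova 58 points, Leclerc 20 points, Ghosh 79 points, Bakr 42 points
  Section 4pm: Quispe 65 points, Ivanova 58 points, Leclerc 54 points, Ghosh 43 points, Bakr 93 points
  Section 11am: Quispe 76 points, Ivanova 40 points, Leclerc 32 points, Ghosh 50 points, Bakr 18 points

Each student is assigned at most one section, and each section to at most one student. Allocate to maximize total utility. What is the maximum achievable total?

Max total: 397 points

Optimal: Quispe→Section 11am (76 points), Ivanova→Section 2pm (58 points), Leclerc→Section 9am (89 points), Ghosh→Section 3pm (81 points), Bakr→Section 4pm (93 points) — total 76+58+89+81+93 = 397 points.
Column-greedy (each section in turn goes to its best remaining student) gives 347 points, worse by 50.
Every other assignment is strictly worse.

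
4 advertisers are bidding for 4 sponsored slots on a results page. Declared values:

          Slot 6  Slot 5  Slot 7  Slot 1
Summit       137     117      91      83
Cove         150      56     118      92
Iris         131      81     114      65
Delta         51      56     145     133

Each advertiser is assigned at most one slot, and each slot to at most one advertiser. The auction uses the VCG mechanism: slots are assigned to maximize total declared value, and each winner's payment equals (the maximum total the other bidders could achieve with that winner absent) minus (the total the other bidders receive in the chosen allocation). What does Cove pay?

Efficient allocation: Summit→Slot 5 ($117), Cove→Slot 6 ($150), Iris→Slot 7 ($114), Delta→Slot 1 ($133); total welfare W = $514.
Cove receives Slot 6 at value $150, so the others get W − 150 = $364.
Without Cove: best allocation of the remaining 3 bidders over all 4 slots is Summit→Slot 5 ($117), Iris→Slot 6 ($131), Delta→Slot 7 ($145), total $393.
VCG payment = (others' best without Cove) − (others' welfare with Cove) = 393 − 364 = $29.

Cove pays $29.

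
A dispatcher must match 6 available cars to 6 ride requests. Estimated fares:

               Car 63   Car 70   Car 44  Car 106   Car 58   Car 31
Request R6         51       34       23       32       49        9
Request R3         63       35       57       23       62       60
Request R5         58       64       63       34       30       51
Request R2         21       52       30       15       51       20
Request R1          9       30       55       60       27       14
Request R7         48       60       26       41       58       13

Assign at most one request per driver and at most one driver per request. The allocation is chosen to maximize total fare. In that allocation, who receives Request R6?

Car 63 receives Request R6.

This is the linear assignment problem.
Optimal: Car 63→Request R6 ($51), Car 70→Request R7 ($60), Car 44→Request R5 ($63), Car 106→Request R1 ($60), Car 58→Request R2 ($51), Car 31→Request R3 ($60) — total 51+60+63+60+51+60 = $345.
Car 63's own top request is Request R3 ($63), but forcing Car 63→Request R3 and reassigning the rest optimally gives only $315 — worse by 30.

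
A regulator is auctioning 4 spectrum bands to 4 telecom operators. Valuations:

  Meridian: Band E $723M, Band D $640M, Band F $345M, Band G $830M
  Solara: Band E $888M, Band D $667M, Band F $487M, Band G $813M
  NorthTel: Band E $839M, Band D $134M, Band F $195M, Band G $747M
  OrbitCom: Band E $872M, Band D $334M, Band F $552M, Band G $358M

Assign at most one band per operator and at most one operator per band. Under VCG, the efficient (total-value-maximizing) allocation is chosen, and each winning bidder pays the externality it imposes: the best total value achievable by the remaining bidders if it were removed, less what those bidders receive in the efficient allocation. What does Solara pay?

Efficient allocation: Meridian→Band G ($830M), Solara→Band D ($667M), NorthTel→Band E ($839M), OrbitCom→Band F ($552M); total welfare W = $2888M.
Solara receives Band D at value $667M, so the others get W − 667 = $2221M.
Without Solara: best allocation of the remaining 3 bidders over all 4 bands is Meridian→Band D ($640M), NorthTel→Band G ($747M), OrbitCom→Band E ($872M), total $2259M.
VCG payment = (others' best without Solara) − (others' welfare with Solara) = 2259 − 2221 = $38M.

Solara pays $38M.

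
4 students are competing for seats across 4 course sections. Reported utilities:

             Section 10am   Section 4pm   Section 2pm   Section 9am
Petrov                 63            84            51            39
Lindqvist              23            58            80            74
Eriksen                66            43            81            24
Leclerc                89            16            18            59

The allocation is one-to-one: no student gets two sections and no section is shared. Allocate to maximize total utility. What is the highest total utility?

Maximum total: 328 points

Optimal: Petrov→Section 4pm (84 points), Lindqvist→Section 9am (74 points), Eriksen→Section 2pm (81 points), Leclerc→Section 10am (89 points) — total 84+74+81+89 = 328 points.
Row-greedy (each student in turn takes its best remaining section) gives 289 points, worse by 39.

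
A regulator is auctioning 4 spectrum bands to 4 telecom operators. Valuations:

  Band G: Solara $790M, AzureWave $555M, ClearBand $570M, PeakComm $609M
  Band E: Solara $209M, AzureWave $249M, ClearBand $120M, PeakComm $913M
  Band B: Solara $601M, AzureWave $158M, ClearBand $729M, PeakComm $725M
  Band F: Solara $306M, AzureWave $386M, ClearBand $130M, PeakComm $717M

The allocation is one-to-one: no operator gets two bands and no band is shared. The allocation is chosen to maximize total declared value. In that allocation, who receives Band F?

Optimal: Solara→Band G ($790M), AzureWave→Band F ($386M), ClearBand→Band B ($729M), PeakComm→Band E ($913M) — total 790+386+729+913 = $2818M.
Next-best assignment: Solara→Band F, AzureWave→Band G, ClearBand→Band B, PeakComm→Band E = $2503M.
Every other assignment is strictly worse.
AzureWave's own top band is Band G ($555M), but forcing AzureWave→Band G and reassigning the rest optimally gives only $2503M — worse by 315.

AzureWave receives Band F.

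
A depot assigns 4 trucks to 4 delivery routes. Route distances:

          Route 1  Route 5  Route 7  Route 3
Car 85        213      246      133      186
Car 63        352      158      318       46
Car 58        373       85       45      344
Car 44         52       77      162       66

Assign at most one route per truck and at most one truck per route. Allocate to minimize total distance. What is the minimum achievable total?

Min total: 316 km

This is the linear assignment problem.
Optimal: Car 85→Route 7 (133 km), Car 63→Route 3 (46 km), Car 58→Route 5 (85 km), Car 44→Route 1 (52 km) — total 133+46+85+52 = 316 km.
Min-entry greedy (repeatedly take the single cheapest remaining cell) gives 389 km, worse by 73.
Swapping Car 44↔Car 63 (Car 44→Route 3 66 km, Car 63→Route 1 352 km) adds 320.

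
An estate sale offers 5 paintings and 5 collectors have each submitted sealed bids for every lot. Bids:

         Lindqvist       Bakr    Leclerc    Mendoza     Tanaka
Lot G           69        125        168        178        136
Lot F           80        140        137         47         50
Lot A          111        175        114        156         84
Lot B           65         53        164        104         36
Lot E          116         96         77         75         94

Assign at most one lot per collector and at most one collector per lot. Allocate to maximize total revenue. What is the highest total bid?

Optimal: Lindqvist→Lot E ($116), Bakr→Lot F ($140), Leclerc→Lot B ($164), Mendoza→Lot A ($156), Tanaka→Lot G ($136) — total 116+140+164+156+136 = $712.
Row-greedy (each collector in turn takes its best remaining lot) gives $613, worse by 99.

Maximum total: $712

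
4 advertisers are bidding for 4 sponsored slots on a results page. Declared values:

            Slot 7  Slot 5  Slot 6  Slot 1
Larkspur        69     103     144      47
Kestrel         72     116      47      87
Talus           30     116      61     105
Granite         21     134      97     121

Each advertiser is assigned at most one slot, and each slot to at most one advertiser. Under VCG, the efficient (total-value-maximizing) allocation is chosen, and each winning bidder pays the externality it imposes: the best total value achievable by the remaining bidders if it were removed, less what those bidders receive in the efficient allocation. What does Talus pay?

Talus pays $31.

Efficient allocation: Larkspur→Slot 6 ($144), Kestrel→Slot 7 ($72), Talus→Slot 1 ($105), Granite→Slot 5 ($134); total welfare W = $455.
Talus receives Slot 1 at value $105, so the others get W − 105 = $350.
Without Talus: best allocation of the remaining 3 bidders over all 4 slots is Larkspur→Slot 6 ($144), Kestrel→Slot 5 ($116), Granite→Slot 1 ($121), total $381.
VCG payment = (others' best without Talus) − (others' welfare with Talus) = 381 − 350 = $31.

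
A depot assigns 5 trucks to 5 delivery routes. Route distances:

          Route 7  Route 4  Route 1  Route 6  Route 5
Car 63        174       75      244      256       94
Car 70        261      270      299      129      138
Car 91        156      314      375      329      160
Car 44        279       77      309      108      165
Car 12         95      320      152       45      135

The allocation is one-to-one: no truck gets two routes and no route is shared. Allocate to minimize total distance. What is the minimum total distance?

Min total: 608 km

Treat this as an assignment problem: match each truck to one route.
Optimal: Car 63→Route 5 (94 km), Car 70→Route 6 (129 km), Car 91→Route 7 (156 km), Car 44→Route 4 (77 km), Car 12→Route 1 (152 km) — total 94+129+156+77+152 = 608 km.
Column-greedy (each route in turn goes to its cheapest remaining truck) gives 737 km, worse by 129.
Every other assignment is strictly worse.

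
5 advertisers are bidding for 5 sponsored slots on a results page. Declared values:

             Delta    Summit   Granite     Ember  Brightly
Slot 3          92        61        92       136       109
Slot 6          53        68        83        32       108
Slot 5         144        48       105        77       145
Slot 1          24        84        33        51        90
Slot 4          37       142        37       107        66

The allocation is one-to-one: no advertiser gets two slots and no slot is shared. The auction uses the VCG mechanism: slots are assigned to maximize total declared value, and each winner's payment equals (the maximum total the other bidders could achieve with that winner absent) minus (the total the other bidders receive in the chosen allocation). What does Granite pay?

Granite pays $18.

Efficient allocation: Delta→Slot 5 ($144), Summit→Slot 4 ($142), Granite→Slot 6 ($83), Ember→Slot 3 ($136), Brightly→Slot 1 ($90); total welfare W = $595.
Granite receives Slot 6 at value $83, so the others get W − 83 = $512.
Without Granite: best allocation of the remaining 4 bidders over all 5 slots is Delta→Slot 5 ($144), Summit→Slot 4 ($142), Ember→Slot 3 ($136), Brightly→Slot 6 ($108), total $530.
VCG payment = (others' best without Granite) − (others' welfare with Granite) = 530 − 512 = $18.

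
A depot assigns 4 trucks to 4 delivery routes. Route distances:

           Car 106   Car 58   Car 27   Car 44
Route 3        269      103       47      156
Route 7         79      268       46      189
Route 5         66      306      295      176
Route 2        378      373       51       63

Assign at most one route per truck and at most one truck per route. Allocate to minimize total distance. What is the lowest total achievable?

Minimum total: 278 km

This is the linear assignment problem.
Optimal: Car 106→Route 5 (66 km), Car 58→Route 3 (103 km), Car 27→Route 7 (46 km), Car 44→Route 2 (63 km) — total 66+103+46+63 = 278 km.
Column-greedy (each route in turn goes to its cheapest remaining truck) gives 675 km, worse by 397.
Next-best assignment: Car 106→Route 7, Car 58→Route 3, Car 27→Route 2, Car 44→Route 5 = 409 km.
Checked against all permutations: 278 km is optimal.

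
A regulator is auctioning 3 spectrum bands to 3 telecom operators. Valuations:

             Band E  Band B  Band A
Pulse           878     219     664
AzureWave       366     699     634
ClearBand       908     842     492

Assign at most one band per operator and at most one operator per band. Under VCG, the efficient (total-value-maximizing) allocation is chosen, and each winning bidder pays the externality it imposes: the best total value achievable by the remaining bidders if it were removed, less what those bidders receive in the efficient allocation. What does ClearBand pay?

ClearBand pays $65M.

Efficient allocation: Pulse→Band E ($878M), AzureWave→Band A ($634M), ClearBand→Band B ($842M); total welfare W = $2354M.
ClearBand receives Band B at value $842M, so the others get W − 842 = $1512M.
Without ClearBand: best allocation of the remaining 2 bidders over all 3 bands is Pulse→Band E ($878M), AzureWave→Band B ($699M), total $1577M.
VCG payment = (others' best without ClearBand) − (others' welfare with ClearBand) = 1577 − 1512 = $65M.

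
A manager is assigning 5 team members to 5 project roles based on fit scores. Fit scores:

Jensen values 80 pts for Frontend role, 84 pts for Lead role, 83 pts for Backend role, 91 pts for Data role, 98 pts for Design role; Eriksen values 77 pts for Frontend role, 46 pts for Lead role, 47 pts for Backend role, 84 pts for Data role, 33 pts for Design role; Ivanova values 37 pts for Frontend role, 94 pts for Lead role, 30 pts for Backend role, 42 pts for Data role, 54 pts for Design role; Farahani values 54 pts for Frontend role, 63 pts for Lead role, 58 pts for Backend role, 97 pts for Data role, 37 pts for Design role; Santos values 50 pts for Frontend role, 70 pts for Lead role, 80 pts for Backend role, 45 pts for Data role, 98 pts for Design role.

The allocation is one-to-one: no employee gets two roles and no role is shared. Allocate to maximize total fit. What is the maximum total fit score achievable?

Max total: 449 pts

This is a one-to-one assignment (maximum-weight bipartite matching).
Optimal: Jensen→Backend role (83 pts), Eriksen→Frontend role (77 pts), Ivanova→Lead role (94 pts), Farahani→Data role (97 pts), Santos→Design role (98 pts) — total 83+77+94+97+98 = 449 pts.
Max-entry greedy (repeatedly take the single best remaining cell) gives 446 pts, worse by 3.
Checked against all permutations: 449 pts is optimal.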